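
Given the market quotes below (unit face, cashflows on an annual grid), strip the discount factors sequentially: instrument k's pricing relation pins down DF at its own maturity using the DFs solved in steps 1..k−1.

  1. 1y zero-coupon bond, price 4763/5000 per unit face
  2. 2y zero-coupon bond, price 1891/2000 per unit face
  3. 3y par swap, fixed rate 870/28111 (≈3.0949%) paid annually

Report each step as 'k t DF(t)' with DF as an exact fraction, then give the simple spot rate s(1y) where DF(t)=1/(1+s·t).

step 1 [1y] zero: DF = P = 4763/5000 ≈ 0.952600
step 2 [2y] zero: DF = P = 1891/2000 ≈ 0.945500
step 3 [3y] swap r/1=870/28111: DF=(1 − 870/28111·(0.952600+0.945500))/(1+870/28111) = 913/1000 ≈ 0.913000

1 1 4763/5000
2 2 1891/2000
3 3 913/1000
s(1y) = (1/(4763/5000) − 1)/(1) = 237/4763 ≈ 4.9759%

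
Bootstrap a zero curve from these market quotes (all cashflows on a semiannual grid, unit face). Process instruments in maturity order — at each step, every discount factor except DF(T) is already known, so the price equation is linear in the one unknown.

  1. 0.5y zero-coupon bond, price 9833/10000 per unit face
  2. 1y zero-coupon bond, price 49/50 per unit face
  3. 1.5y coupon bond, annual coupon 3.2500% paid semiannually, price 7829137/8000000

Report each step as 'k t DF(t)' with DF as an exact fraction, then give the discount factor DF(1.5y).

1 1/2 9833/10000
2 1 49/50
3 3/2 2329/2500
DF(1.5y) = 2329/2500 ≈ 0.931600

step 1 [0.5y] zero: DF = P = 9833/10000 ≈ 0.983300
step 2 [1y] zero: DF = P = 49/50 ≈ 0.980000
step 3 [1.5y] bond c/2=13/800: DF=(7829137/8000000 − 13/800·(0.983300+0.980000))/(1+13/800) = 2329/2500 ≈ 0.931600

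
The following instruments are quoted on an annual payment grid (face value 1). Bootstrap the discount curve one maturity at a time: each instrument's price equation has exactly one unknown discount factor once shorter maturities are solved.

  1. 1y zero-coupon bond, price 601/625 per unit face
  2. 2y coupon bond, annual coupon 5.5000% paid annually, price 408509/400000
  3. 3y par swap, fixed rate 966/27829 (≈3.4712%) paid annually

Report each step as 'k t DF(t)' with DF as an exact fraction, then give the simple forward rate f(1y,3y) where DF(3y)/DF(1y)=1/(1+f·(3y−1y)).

step 1 [1y] zero: DF = P = 601/625 ≈ 0.961600
step 2 [2y] bond c/1=11/200: DF=(408509/400000 − 11/200·(0.961600))/(1+11/200) = 9179/10000 ≈ 0.917900
step 3 [3y] swap r/1=966/27829: DF=(1 − 966/27829·(0.961600+0.917900))/(1+966/27829) = 4517/5000 ≈ 0.903400

1 1 601/625
2 2 9179/10000
3 3 4517/5000
f(1y,3y) = ((601/625)/(4517/5000) − 1)/(2) = 291/9034 ≈ 3.2212%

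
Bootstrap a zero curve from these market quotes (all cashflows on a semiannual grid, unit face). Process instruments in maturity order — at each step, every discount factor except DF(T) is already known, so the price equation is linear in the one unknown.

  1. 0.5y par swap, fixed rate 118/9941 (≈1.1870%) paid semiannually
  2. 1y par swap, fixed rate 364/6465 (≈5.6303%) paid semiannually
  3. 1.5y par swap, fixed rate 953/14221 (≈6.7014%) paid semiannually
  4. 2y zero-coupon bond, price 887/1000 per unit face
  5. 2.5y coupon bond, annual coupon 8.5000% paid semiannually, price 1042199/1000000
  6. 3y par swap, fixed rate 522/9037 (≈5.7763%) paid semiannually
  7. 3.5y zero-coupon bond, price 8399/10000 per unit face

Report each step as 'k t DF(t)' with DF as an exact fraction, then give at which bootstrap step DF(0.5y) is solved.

step 1 [0.5y] swap r/2=59/9941: DF=(1 − 59/9941·(0))/(1+59/9941) = 9941/10000 ≈ 0.994100
step 2 [1y] swap r/2=182/6465: DF=(1 − 182/6465·(0.994100))/(1+182/6465) = 4727/5000 ≈ 0.945400
step 3 [1.5y] swap r/2=953/28442: DF=(1 − 953/28442·(0.994100+0.945400))/(1+953/28442) = 9047/10000 ≈ 0.904700
step 4 [2y] zero: DF = P = 887/1000 ≈ 0.887000
step 5 [2.5y] bond c/2=17/400: DF=(1042199/1000000 − 17/400·(0.994100+0.945400+0.904700+0.887000))/(1+17/400) = 2119/2500 ≈ 0.847600
step 6 [3y] swap r/2=261/9037: DF=(1 − 261/9037·(0.994100+0.945400+0.904700+0.887000+0.847600))/(1+261/9037) = 4217/5000 ≈ 0.843400
step 7 [3.5y] zero: DF = P = 8399/10000 ≈ 0.839900

1 1/2 9941/10000
2 1 4727/5000
3 3/2 9047/10000
4 2 887/1000
5 5/2 2119/2500
6 3 4217/5000
7 7/2 8399/10000
DF(0.5y) is solved at step 1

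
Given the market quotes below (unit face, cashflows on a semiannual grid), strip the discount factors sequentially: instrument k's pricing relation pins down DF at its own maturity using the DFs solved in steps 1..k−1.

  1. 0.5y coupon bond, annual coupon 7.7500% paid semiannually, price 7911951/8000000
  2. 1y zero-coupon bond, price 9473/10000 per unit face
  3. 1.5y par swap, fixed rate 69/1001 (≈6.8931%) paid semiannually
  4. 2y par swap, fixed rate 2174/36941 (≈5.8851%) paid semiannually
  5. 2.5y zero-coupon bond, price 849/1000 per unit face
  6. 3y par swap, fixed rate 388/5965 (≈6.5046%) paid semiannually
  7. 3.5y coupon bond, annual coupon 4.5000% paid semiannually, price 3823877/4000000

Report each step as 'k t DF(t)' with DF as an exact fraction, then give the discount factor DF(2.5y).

step 1 [0.5y] bond c/2=31/800: DF=(7911951/8000000 − 31/800·(0))/(1+31/800) = 9521/10000 ≈ 0.952100
step 2 [1y] zero: DF = P = 9473/10000 ≈ 0.947300
step 3 [1.5y] swap r/2=69/2002: DF=(1 − 69/2002·(0.952100+0.947300))/(1+69/2002) = 4517/5000 ≈ 0.903400
step 4 [2y] swap r/2=1087/36941: DF=(1 − 1087/36941·(0.952100+0.947300+0.903400))/(1+1087/36941) = 8913/10000 ≈ 0.891300
step 5 [2.5y] zero: DF = P = 849/1000 ≈ 0.849000
step 6 [3y] swap r/2=194/5965: DF=(1 − 194/5965·(0.952100+0.947300+0.903400+0.891300+0.849000))/(1+194/5965) = 4127/5000 ≈ 0.825400
step 7 [3.5y] bond c/2=9/400: DF=(3823877/4000000 − 9/400·(0.952100+0.947300+0.903400+0.891300+0.849000+0.825400))/(1+9/400) = 1021/1250 ≈ 0.816800

1 1/2 9521/10000
2 1 9473/10000
3 3/2 4517/5000
4 2 8913/10000
5 5/2 849/1000
6 3 4127/5000
7 7/2 1021/1250
DF(2.5y) = 849/1000 ≈ 0.849000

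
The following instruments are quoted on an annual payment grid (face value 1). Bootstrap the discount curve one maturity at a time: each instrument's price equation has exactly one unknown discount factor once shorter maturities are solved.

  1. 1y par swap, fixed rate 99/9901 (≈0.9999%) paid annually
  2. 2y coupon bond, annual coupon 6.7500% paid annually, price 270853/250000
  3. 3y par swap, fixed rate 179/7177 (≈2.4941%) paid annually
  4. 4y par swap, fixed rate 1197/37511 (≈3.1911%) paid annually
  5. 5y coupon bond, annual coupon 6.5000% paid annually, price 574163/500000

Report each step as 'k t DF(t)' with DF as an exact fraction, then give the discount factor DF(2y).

step 1 [1y] swap r/1=99/9901: DF=(1 − 99/9901·(0))/(1+99/9901) = 9901/10000 ≈ 0.990100
step 2 [2y] bond c/1=27/400: DF=(270853/250000 − 27/400·(0.990100))/(1+27/400) = 9523/10000 ≈ 0.952300
step 3 [3y] swap r/1=179/7177: DF=(1 − 179/7177·(0.990100+0.952300))/(1+179/7177) = 2321/2500 ≈ 0.928400
step 4 [4y] swap r/1=1197/37511: DF=(1 − 1197/37511·(0.990100+0.952300+0.928400))/(1+1197/37511) = 8803/10000 ≈ 0.880300
step 5 [5y] bond c/1=13/200: DF=(574163/500000 − 13/200·(0.990100+0.952300+0.928400+0.880300))/(1+13/200) = 8493/10000 ≈ 0.849300

1 1 9901/10000
2 2 9523/10000
3 3 2321/2500
4 4 8803/10000
5 5 8493/10000
DF(2y) = 9523/10000 ≈ 0.952300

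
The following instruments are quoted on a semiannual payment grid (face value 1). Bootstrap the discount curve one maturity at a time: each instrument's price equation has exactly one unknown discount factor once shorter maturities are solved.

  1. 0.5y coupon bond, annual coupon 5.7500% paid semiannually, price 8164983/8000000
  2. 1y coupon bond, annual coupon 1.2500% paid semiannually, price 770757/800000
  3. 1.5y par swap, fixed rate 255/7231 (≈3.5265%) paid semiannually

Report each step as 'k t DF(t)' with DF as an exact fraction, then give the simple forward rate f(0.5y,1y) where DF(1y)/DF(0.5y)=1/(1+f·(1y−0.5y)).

step 1 [0.5y] bond c/2=23/800: DF=(8164983/8000000 − 23/800·(0))/(1+23/800) = 9921/10000 ≈ 0.992100
step 2 [1y] bond c/2=1/160: DF=(770757/800000 − 1/160·(0.992100))/(1+1/160) = 9513/10000 ≈ 0.951300
step 3 [1.5y] swap r/2=255/14462: DF=(1 − 255/14462·(0.992100+0.951300))/(1+255/14462) = 949/1000 ≈ 0.949000

1 1/2 9921/10000
2 1 9513/10000
3 3/2 949/1000
f(0.5y,1y) = ((9921/10000)/(9513/10000) − 1)/(1/2) = 272/3171 ≈ 8.5777%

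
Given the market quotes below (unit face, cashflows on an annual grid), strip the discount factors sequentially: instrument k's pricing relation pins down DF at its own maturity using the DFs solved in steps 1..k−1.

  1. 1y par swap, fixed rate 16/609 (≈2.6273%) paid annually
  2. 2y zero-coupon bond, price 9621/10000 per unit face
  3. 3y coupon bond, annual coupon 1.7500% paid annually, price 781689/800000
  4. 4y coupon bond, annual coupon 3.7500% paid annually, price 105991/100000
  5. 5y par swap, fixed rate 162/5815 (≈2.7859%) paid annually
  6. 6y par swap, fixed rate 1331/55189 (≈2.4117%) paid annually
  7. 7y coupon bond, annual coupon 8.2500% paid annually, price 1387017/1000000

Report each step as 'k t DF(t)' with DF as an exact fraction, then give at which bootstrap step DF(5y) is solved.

1 1 609/625
2 2 9621/10000
3 3 927/1000
4 4 9181/10000
5 5 544/625
6 6 8669/10000
7 7 8607/10000
DF(5y) is solved at step 5

step 1 [1y] swap r/1=16/609: DF=(1 − 16/609·(0))/(1+16/609) = 609/625 ≈ 0.974400
step 2 [2y] zero: DF = P = 9621/10000 ≈ 0.962100
step 3 [3y] bond c/1=7/400: DF=(781689/800000 − 7/400·(0.974400+0.962100))/(1+7/400) = 927/1000 ≈ 0.927000
step 4 [4y] bond c/1=3/80: DF=(105991/100000 − 3/80·(0.974400+0.962100+0.927000))/(1+3/80) = 9181/10000 ≈ 0.918100
step 5 [5y] swap r/1=162/5815: DF=(1 − 162/5815·(0.974400+0.962100+0.927000+0.918100))/(1+162/5815) = 544/625 ≈ 0.870400
step 6 [6y] swap r/1=1331/55189: DF=(1 − 1331/55189·(0.974400+0.962100+0.927000+0.918100+0.870400))/(1+1331/55189) = 8669/10000 ≈ 0.866900
step 7 [7y] bond c/1=33/400: DF=(1387017/1000000 − 33/400·(0.974400+0.962100+0.927000+0.918100+0.870400+0.866900))/(1+33/400) = 8607/10000 ≈ 0.860700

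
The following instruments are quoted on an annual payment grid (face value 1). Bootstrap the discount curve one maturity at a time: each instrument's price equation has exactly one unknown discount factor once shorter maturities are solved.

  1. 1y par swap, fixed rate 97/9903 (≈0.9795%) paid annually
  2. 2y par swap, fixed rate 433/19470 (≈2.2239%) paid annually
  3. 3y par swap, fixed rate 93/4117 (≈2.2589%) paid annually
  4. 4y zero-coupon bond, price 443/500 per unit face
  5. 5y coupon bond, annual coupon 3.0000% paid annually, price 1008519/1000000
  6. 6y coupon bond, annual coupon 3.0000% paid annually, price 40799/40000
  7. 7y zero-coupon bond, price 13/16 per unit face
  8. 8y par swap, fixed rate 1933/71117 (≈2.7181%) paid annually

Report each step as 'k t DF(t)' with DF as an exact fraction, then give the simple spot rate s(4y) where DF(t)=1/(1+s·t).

1 1 9903/10000
2 2 9567/10000
3 3 9349/10000
4 4 443/500
5 5 4347/5000
6 6 1069/1250
7 7 13/16
8 8 8067/10000
s(4y) = (1/(443/500) − 1)/(4) = 57/1772 ≈ 3.2167%

step 1 [1y] swap r/1=97/9903: DF=(1 − 97/9903·(0))/(1+97/9903) = 9903/10000 ≈ 0.990300
step 2 [2y] swap r/1=433/19470: DF=(1 − 433/19470·(0.990300))/(1+433/19470) = 9567/10000 ≈ 0.956700
step 3 [3y] swap r/1=93/4117: DF=(1 − 93/4117·(0.990300+0.956700))/(1+93/4117) = 9349/10000 ≈ 0.934900
step 4 [4y] zero: DF = P = 443/500 ≈ 0.886000
step 5 [5y] bond c/1=3/100: DF=(1008519/1000000 − 3/100·(0.990300+0.956700+0.934900+0.886000))/(1+3/100) = 4347/5000 ≈ 0.869400
step 6 [6y] bond c/1=3/100: DF=(40799/40000 − 3/100·(0.990300+0.956700+0.934900+0.886000+0.869400))/(1+3/100) = 1069/1250 ≈ 0.855200
step 7 [7y] zero: DF = P = 13/16 ≈ 0.812500
step 8 [8y] swap r/1=1933/71117: DF=(1 − 1933/71117·(0.990300+0.956700+0.934900+0.886000+0.869400+0.855200+0.812500))/(1+1933/71117) = 8067/10000 ≈ 0.806700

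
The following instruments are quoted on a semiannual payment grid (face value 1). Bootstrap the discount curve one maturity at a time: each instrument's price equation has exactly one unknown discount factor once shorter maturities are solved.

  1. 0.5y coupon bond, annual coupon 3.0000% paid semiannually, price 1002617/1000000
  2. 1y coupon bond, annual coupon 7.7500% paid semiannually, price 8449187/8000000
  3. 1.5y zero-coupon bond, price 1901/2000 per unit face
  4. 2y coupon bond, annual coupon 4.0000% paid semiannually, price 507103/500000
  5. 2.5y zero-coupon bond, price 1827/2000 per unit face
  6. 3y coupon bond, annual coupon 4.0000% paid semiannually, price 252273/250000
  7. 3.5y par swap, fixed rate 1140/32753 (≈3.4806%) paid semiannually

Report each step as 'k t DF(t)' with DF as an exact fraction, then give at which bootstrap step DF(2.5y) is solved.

1 1/2 4939/5000
2 1 9799/10000
3 3/2 1901/2000
4 2 9371/10000
5 5/2 1827/2000
6 3 4479/5000
7 7/2 443/500
DF(2.5y) is solved at step 5

step 1 [0.5y] bond c/2=3/200: DF=(1002617/1000000 − 3/200·(0))/(1+3/200) = 4939/5000 ≈ 0.987800
step 2 [1y] bond c/2=31/800: DF=(8449187/8000000 − 31/800·(0.987800))/(1+31/800) = 9799/10000 ≈ 0.979900
step 3 [1.5y] zero: DF = P = 1901/2000 ≈ 0.950500
step 4 [2y] bond c/2=1/50: DF=(507103/500000 − 1/50·(0.987800+0.979900+0.950500))/(1+1/50) = 9371/10000 ≈ 0.937100
step 5 [2.5y] zero: DF = P = 1827/2000 ≈ 0.913500
step 6 [3y] bond c/2=1/50: DF=(252273/250000 − 1/50·(0.987800+0.979900+0.950500+0.937100+0.913500))/(1+1/50) = 4479/5000 ≈ 0.895800
step 7 [3.5y] swap r/2=570/32753: DF=(1 − 570/32753·(0.987800+0.979900+0.950500+0.937100+0.913500+0.895800))/(1+570/32753) = 443/500 ≈ 0.886000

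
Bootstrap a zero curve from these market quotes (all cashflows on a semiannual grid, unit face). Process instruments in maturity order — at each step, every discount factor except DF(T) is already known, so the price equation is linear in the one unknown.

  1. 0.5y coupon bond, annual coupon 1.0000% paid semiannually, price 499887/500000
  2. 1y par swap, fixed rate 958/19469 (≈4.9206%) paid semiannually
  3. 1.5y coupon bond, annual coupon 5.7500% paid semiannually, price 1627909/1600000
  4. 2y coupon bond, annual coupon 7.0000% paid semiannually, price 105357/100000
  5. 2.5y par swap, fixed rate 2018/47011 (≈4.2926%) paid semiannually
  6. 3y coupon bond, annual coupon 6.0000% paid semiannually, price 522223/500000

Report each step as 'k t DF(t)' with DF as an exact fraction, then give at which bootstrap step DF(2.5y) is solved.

1 1/2 2487/2500
2 1 9521/10000
3 3/2 4673/5000
4 2 1841/2000
5 5/2 8991/10000
6 3 8771/10000
DF(2.5y) is solved at step 5

step 1 [0.5y] bond c/2=1/200: DF=(499887/500000 − 1/200·(0))/(1+1/200) = 2487/2500 ≈ 0.994800
step 2 [1y] swap r/2=479/19469: DF=(1 − 479/19469·(0.994800))/(1+479/19469) = 9521/10000 ≈ 0.952100
step 3 [1.5y] bond c/2=23/800: DF=(1627909/1600000 − 23/800·(0.994800+0.952100))/(1+23/800) = 4673/5000 ≈ 0.934600
step 4 [2y] bond c/2=7/200: DF=(105357/100000 − 7/200·(0.994800+0.952100+0.934600))/(1+7/200) = 1841/2000 ≈ 0.920500
step 5 [2.5y] swap r/2=1009/47011: DF=(1 − 1009/47011·(0.994800+0.952100+0.934600+0.920500))/(1+1009/47011) = 8991/10000 ≈ 0.899100
step 6 [3y] bond c/2=3/100: DF=(522223/500000 − 3/100·(0.994800+0.952100+0.934600+0.920500+0.899100))/(1+3/100) = 8771/10000 ≈ 0.877100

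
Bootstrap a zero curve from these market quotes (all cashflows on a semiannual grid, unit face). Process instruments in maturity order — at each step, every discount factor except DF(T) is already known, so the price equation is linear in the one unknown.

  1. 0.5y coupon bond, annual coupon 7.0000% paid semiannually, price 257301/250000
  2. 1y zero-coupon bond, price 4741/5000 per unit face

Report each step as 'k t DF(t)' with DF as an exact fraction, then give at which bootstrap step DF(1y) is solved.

1 1/2 1243/1250
2 1 4741/5000
DF(1y) is solved at step 2

step 1 [0.5y] bond c/2=7/200: DF=(257301/250000 − 7/200·(0))/(1+7/200) = 1243/1250 ≈ 0.994400
step 2 [1y] zero: DF = P = 4741/5000 ≈ 0.948200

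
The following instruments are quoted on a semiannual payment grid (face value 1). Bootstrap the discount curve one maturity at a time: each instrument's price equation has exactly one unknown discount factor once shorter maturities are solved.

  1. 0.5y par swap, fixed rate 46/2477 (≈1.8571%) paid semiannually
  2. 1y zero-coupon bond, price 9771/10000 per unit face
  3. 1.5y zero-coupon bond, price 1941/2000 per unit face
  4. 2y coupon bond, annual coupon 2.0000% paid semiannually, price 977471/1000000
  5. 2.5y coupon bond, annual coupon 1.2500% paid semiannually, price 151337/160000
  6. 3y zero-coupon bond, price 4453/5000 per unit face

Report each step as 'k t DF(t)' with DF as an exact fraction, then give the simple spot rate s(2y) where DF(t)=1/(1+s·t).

1 1/2 2477/2500
2 1 9771/10000
3 3/2 1941/2000
4 2 9387/10000
5 5/2 9159/10000
6 3 4453/5000
s(2y) = (1/(9387/10000) − 1)/(2) = 613/18774 ≈ 3.2652%

step 1 [0.5y] swap r/2=23/2477: DF=(1 − 23/2477·(0))/(1+23/2477) = 2477/2500 ≈ 0.990800
step 2 [1y] zero: DF = P = 9771/10000 ≈ 0.977100
step 3 [1.5y] zero: DF = P = 1941/2000 ≈ 0.970500
step 4 [2y] bond c/2=1/100: DF=(977471/1000000 − 1/100·(0.990800+0.977100+0.970500))/(1+1/100) = 9387/10000 ≈ 0.938700
step 5 [2.5y] bond c/2=1/160: DF=(151337/160000 − 1/160·(0.990800+0.977100+0.970500+0.938700))/(1+1/160) = 9159/10000 ≈ 0.915900
step 6 [3y] zero: DF = P = 4453/5000 ≈ 0.890600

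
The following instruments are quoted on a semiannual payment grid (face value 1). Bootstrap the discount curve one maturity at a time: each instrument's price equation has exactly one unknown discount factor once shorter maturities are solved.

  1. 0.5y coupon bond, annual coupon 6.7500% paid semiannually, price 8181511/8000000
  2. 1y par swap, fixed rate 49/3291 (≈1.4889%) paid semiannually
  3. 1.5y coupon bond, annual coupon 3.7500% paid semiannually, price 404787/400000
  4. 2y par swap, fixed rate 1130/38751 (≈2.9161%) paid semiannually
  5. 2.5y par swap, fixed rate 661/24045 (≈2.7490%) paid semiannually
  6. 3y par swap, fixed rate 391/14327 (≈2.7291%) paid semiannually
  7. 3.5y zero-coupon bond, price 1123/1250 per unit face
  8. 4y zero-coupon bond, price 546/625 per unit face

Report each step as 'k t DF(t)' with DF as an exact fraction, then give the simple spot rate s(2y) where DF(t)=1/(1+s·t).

1 1/2 9893/10000
2 1 9853/10000
3 3/2 957/1000
4 2 1887/2000
5 5/2 9339/10000
6 3 4609/5000
7 7/2 1123/1250
8 4 546/625
s(2y) = (1/(1887/2000) − 1)/(2) = 113/3774 ≈ 2.9942%

step 1 [0.5y] bond c/2=27/800: DF=(8181511/8000000 − 27/800·(0))/(1+27/800) = 9893/10000 ≈ 0.989300
step 2 [1y] swap r/2=49/6582: DF=(1 − 49/6582·(0.989300))/(1+49/6582) = 9853/10000 ≈ 0.985300
step 3 [1.5y] bond c/2=3/160: DF=(404787/400000 − 3/160·(0.989300+0.985300))/(1+3/160) = 957/1000 ≈ 0.957000
step 4 [2y] swap r/2=565/38751: DF=(1 − 565/38751·(0.989300+0.985300+0.957000))/(1+565/38751) = 1887/2000 ≈ 0.943500
step 5 [2.5y] swap r/2=661/48090: DF=(1 − 661/48090·(0.989300+0.985300+0.957000+0.943500))/(1+661/48090) = 9339/10000 ≈ 0.933900
step 6 [3y] swap r/2=391/28654: DF=(1 − 391/28654·(0.989300+0.985300+0.957000+0.943500+0.933900))/(1+391/28654) = 4609/5000 ≈ 0.921800
step 7 [3.5y] zero: DF = P = 1123/1250 ≈ 0.898400
step 8 [4y] zero: DF = P = 546/625 ≈ 0.873600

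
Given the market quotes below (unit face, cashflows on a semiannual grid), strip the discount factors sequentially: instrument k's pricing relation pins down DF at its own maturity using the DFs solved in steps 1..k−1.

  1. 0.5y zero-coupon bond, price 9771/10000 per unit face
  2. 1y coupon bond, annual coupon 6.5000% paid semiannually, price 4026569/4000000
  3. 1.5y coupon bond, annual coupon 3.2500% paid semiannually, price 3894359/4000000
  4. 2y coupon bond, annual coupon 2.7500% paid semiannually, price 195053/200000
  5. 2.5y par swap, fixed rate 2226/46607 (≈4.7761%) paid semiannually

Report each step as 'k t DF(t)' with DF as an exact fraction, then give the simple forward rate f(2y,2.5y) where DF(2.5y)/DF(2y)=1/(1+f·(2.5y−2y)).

step 1 [0.5y] zero: DF = P = 9771/10000 ≈ 0.977100
step 2 [1y] bond c/2=13/400: DF=(4026569/4000000 − 13/400·(0.977100))/(1+13/400) = 4721/5000 ≈ 0.944200
step 3 [1.5y] bond c/2=13/800: DF=(3894359/4000000 − 13/800·(0.977100+0.944200))/(1+13/800) = 9273/10000 ≈ 0.927300
step 4 [2y] bond c/2=11/800: DF=(195053/200000 − 11/800·(0.977100+0.944200+0.927300))/(1+11/800) = 4617/5000 ≈ 0.923400
step 5 [2.5y] swap r/2=1113/46607: DF=(1 − 1113/46607·(0.977100+0.944200+0.927300+0.923400))/(1+1113/46607) = 8887/10000 ≈ 0.888700

1 1/2 9771/10000
2 1 4721/5000
3 3/2 9273/10000
4 2 4617/5000
5 5/2 8887/10000
f(2y,2.5y) = ((4617/5000)/(8887/10000) − 1)/(1/2) = 694/8887 ≈ 7.8092%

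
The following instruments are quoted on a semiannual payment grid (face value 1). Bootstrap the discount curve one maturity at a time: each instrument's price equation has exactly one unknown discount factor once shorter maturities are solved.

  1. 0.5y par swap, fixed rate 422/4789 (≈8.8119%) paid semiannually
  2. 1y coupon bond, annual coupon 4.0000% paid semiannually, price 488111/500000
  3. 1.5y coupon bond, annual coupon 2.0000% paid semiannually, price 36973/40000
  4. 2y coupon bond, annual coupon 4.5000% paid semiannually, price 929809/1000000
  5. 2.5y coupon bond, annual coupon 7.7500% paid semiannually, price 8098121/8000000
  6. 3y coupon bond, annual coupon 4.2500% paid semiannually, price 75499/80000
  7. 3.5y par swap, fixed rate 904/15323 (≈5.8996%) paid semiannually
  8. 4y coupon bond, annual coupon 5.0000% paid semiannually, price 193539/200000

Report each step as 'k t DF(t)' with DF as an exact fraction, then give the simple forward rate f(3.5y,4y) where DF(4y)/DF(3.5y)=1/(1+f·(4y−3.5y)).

1 1/2 4789/5000
2 1 9383/10000
3 3/2 2241/2500
4 2 8479/10000
5 5/2 8387/10000
6 3 8309/10000
7 7/2 512/625
8 4 3973/5000
f(3.5y,4y) = ((512/625)/(3973/5000) − 1)/(1/2) = 246/3973 ≈ 6.1918%

step 1 [0.5y] swap r/2=211/4789: DF=(1 − 211/4789·(0))/(1+211/4789) = 4789/5000 ≈ 0.957800
step 2 [1y] bond c/2=1/50: DF=(488111/500000 − 1/50·(0.957800))/(1+1/50) = 9383/10000 ≈ 0.938300
step 3 [1.5y] bond c/2=1/100: DF=(36973/40000 − 1/100·(0.957800+0.938300))/(1+1/100) = 2241/2500 ≈ 0.896400
step 4 [2y] bond c/2=9/400: DF=(929809/1000000 − 9/400·(0.957800+0.938300+0.896400))/(1+9/400) = 8479/10000 ≈ 0.847900
step 5 [2.5y] bond c/2=31/800: DF=(8098121/8000000 − 31/800·(0.957800+0.938300+0.896400+0.847900))/(1+31/800) = 8387/10000 ≈ 0.838700
step 6 [3y] bond c/2=17/800: DF=(75499/80000 − 17/800·(0.957800+0.938300+0.896400+0.847900+0.838700))/(1+17/800) = 8309/10000 ≈ 0.830900
step 7 [3.5y] swap r/2=452/15323: DF=(1 − 452/15323·(0.957800+0.938300+0.896400+0.847900+0.838700+0.830900))/(1+452/15323) = 512/625 ≈ 0.819200
step 8 [4y] bond c/2=1/40: DF=(193539/200000 − 1/40·(0.957800+0.938300+0.896400+0.847900+0.838700+0.830900+0.819200))/(1+1/40) = 3973/5000 ≈ 0.794600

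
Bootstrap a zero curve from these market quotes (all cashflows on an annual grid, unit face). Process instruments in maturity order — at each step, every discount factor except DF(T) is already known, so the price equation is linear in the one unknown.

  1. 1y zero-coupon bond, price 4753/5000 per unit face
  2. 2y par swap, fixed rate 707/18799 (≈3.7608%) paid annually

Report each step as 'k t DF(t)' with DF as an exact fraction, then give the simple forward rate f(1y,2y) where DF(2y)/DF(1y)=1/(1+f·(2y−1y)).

step 1 [1y] zero: DF = P = 4753/5000 ≈ 0.950600
step 2 [2y] swap r/1=707/18799: DF=(1 − 707/18799·(0.950600))/(1+707/18799) = 9293/10000 ≈ 0.929300

1 1 4753/5000
2 2 9293/10000
f(1y,2y) = ((4753/5000)/(9293/10000) − 1)/(1) = 213/9293 ≈ 2.2920%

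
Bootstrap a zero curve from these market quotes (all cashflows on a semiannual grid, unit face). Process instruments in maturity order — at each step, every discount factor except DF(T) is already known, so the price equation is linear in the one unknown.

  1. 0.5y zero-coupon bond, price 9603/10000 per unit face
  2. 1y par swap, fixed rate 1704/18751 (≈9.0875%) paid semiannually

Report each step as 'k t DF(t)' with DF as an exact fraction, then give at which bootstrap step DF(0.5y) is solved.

1 1/2 9603/10000
2 1 2287/2500
DF(0.5y) is solved at step 1

step 1 [0.5y] zero: DF = P = 9603/10000 ≈ 0.960300
step 2 [1y] swap r/2=852/18751: DF=(1 − 852/18751·(0.960300))/(1+852/18751) = 2287/2500 ≈ 0.914800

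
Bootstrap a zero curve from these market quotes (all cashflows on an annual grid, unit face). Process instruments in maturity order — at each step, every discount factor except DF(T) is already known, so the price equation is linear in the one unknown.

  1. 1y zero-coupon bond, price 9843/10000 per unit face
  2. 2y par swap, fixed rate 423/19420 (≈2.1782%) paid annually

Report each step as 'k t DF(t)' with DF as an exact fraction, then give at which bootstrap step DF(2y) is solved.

step 1 [1y] zero: DF = P = 9843/10000 ≈ 0.984300
step 2 [2y] swap r/1=423/19420: DF=(1 − 423/19420·(0.984300))/(1+423/19420) = 9577/10000 ≈ 0.957700

1 1 9843/10000
2 2 9577/10000
DF(2y) is solved at step 2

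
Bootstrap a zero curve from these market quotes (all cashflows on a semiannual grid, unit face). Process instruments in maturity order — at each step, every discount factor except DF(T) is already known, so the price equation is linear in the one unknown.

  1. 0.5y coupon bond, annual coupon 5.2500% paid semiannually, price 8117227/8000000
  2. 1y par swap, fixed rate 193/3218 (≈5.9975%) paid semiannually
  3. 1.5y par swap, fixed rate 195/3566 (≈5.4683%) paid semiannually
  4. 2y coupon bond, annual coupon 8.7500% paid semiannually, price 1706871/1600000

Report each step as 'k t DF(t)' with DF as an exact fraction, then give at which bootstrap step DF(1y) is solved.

1 1/2 9887/10000
2 1 9421/10000
3 3/2 461/500
4 2 361/400
DF(1y) is solved at step 2

step 1 [0.5y] bond c/2=21/800: DF=(8117227/8000000 − 21/800·(0))/(1+21/800) = 9887/10000 ≈ 0.988700
step 2 [1y] swap r/2=193/6436: DF=(1 − 193/6436·(0.988700))/(1+193/6436) = 9421/10000 ≈ 0.942100
step 3 [1.5y] swap r/2=195/7132: DF=(1 − 195/7132·(0.988700+0.942100))/(1+195/7132) = 461/500 ≈ 0.922000
step 4 [2y] bond c/2=7/160: DF=(1706871/1600000 − 7/160·(0.988700+0.942100+0.922000))/(1+7/160) = 361/400 ≈ 0.902500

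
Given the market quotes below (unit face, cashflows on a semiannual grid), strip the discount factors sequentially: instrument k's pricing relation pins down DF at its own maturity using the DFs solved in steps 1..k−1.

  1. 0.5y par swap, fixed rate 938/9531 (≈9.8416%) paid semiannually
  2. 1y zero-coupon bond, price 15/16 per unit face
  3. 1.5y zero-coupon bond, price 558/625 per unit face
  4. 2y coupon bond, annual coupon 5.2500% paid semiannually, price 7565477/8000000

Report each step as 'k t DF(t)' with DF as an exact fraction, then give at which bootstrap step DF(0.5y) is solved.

1 1/2 9531/10000
2 1 15/16
3 3/2 558/625
4 2 8503/10000
DF(0.5y) is solved at step 1

step 1 [0.5y] swap r/2=469/9531: DF=(1 − 469/9531·(0))/(1+469/9531) = 9531/10000 ≈ 0.953100
step 2 [1y] zero: DF = P = 15/16 ≈ 0.937500
step 3 [1.5y] zero: DF = P = 558/625 ≈ 0.892800
step 4 [2y] bond c/2=21/800: DF=(7565477/8000000 − 21/800·(0.953100+0.937500+0.892800))/(1+21/800) = 8503/10000 ≈ 0.850300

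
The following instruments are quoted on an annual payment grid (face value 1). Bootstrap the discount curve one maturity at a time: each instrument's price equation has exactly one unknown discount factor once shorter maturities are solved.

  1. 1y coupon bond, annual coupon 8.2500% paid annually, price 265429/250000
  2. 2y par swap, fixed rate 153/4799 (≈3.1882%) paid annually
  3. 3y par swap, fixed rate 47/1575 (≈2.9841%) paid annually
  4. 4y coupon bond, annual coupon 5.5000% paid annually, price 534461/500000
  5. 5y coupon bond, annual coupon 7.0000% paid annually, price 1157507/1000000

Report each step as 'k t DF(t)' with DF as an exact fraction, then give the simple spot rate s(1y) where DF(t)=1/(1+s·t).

step 1 [1y] bond c/1=33/400: DF=(265429/250000 − 33/400·(0))/(1+33/400) = 613/625 ≈ 0.980800
step 2 [2y] swap r/1=153/4799: DF=(1 − 153/4799·(0.980800))/(1+153/4799) = 2347/2500 ≈ 0.938800
step 3 [3y] swap r/1=47/1575: DF=(1 − 47/1575·(0.980800+0.938800))/(1+47/1575) = 4577/5000 ≈ 0.915400
step 4 [4y] bond c/1=11/200: DF=(534461/500000 − 11/200·(0.980800+0.938800+0.915400))/(1+11/200) = 4327/5000 ≈ 0.865400
step 5 [5y] bond c/1=7/100: DF=(1157507/1000000 − 7/100·(0.980800+0.938800+0.915400+0.865400))/(1+7/100) = 8397/10000 ≈ 0.839700

1 1 613/625
2 2 2347/2500
3 3 4577/5000
4 4 4327/5000
5 5 8397/10000
s(1y) = (1/(613/625) − 1)/(1) = 12/613 ≈ 1.9576%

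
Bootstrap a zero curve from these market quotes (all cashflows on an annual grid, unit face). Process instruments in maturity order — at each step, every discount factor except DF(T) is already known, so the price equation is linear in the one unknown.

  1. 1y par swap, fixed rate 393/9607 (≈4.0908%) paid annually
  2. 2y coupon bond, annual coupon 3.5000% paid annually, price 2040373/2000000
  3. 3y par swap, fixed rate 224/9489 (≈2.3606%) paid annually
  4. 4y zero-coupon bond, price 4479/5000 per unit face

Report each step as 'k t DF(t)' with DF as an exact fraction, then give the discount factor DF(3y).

step 1 [1y] swap r/1=393/9607: DF=(1 − 393/9607·(0))/(1+393/9607) = 9607/10000 ≈ 0.960700
step 2 [2y] bond c/1=7/200: DF=(2040373/2000000 − 7/200·(0.960700))/(1+7/200) = 2383/2500 ≈ 0.953200
step 3 [3y] swap r/1=224/9489: DF=(1 − 224/9489·(0.960700+0.953200))/(1+224/9489) = 583/625 ≈ 0.932800
step 4 [4y] zero: DF = P = 4479/5000 ≈ 0.895800

1 1 9607/10000
2 2 2383/2500
3 3 583/625
4 4 4479/5000
DF(3y) = 583/625 ≈ 0.932800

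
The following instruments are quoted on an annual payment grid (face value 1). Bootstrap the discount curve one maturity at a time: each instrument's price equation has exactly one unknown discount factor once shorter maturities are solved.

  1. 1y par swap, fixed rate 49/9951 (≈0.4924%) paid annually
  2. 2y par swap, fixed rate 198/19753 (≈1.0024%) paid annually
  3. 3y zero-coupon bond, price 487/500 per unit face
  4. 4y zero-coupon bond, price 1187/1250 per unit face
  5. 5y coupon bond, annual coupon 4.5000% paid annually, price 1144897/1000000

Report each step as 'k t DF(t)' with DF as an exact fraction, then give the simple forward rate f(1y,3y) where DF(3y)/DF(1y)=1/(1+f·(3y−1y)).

step 1 [1y] swap r/1=49/9951: DF=(1 − 49/9951·(0))/(1+49/9951) = 9951/10000 ≈ 0.995100
step 2 [2y] swap r/1=198/19753: DF=(1 − 198/19753·(0.995100))/(1+198/19753) = 4901/5000 ≈ 0.980200
step 3 [3y] zero: DF = P = 487/500 ≈ 0.974000
step 4 [4y] zero: DF = P = 1187/1250 ≈ 0.949600
step 5 [5y] bond c/1=9/200: DF=(1144897/1000000 − 9/200·(0.995100+0.980200+0.974000+0.949600))/(1+9/200) = 9277/10000 ≈ 0.927700

1 1 9951/10000
2 2 4901/5000
3 3 487/500
4 4 1187/1250
5 5 9277/10000
f(1y,3y) = ((9951/10000)/(487/500) − 1)/(2) = 211/19480 ≈ 1.0832%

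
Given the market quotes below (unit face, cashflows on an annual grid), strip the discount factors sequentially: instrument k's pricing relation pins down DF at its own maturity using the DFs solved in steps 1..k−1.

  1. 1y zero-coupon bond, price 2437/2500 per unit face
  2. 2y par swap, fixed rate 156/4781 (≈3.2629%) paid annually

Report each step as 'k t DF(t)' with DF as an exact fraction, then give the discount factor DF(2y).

1 1 2437/2500
2 2 586/625
DF(2y) = 586/625 ≈ 0.937600

step 1 [1y] zero: DF = P = 2437/2500 ≈ 0.974800
step 2 [2y] swap r/1=156/4781: DF=(1 − 156/4781·(0.974800))/(1+156/4781) = 586/625 ≈ 0.937600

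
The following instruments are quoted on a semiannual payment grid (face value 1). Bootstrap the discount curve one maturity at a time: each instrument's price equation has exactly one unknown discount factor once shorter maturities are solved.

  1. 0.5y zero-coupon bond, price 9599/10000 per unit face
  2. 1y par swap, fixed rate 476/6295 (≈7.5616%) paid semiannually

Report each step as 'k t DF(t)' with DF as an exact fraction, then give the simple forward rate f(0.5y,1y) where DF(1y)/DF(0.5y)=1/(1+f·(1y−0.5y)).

step 1 [0.5y] zero: DF = P = 9599/10000 ≈ 0.959900
step 2 [1y] swap r/2=238/6295: DF=(1 − 238/6295·(0.959900))/(1+238/6295) = 4643/5000 ≈ 0.928600

1 1/2 9599/10000
2 1 4643/5000
f(0.5y,1y) = ((9599/10000)/(4643/5000) − 1)/(1/2) = 313/4643 ≈ 6.7413%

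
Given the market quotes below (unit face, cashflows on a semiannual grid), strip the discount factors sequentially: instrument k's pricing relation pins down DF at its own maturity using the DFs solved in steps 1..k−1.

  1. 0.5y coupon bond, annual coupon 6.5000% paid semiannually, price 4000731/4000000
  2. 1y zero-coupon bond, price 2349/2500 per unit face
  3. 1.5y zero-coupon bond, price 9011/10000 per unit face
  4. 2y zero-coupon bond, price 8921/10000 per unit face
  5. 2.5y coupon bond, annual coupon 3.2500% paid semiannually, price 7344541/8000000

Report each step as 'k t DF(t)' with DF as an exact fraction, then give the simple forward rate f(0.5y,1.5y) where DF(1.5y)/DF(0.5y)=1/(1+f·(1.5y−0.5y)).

step 1 [0.5y] bond c/2=13/400: DF=(4000731/4000000 − 13/400·(0))/(1+13/400) = 9687/10000 ≈ 0.968700
step 2 [1y] zero: DF = P = 2349/2500 ≈ 0.939600
step 3 [1.5y] zero: DF = P = 9011/10000 ≈ 0.901100
step 4 [2y] zero: DF = P = 8921/10000 ≈ 0.892100
step 5 [2.5y] bond c/2=13/800: DF=(7344541/8000000 − 13/800·(0.968700+0.939600+0.901100+0.892100))/(1+13/800) = 4221/5000 ≈ 0.844200

1 1/2 9687/10000
2 1 2349/2500
3 3/2 9011/10000
4 2 8921/10000
5 5/2 4221/5000
f(0.5y,1.5y) = ((9687/10000)/(9011/10000) − 1)/(1) = 676/9011 ≈ 7.5019%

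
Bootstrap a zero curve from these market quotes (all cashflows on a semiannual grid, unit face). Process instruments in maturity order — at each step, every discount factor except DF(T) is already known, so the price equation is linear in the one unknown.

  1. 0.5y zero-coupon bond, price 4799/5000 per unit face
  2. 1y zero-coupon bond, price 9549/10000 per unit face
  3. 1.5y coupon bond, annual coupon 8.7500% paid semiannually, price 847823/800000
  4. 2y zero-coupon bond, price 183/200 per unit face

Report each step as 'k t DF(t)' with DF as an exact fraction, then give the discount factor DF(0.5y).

1 1/2 4799/5000
2 1 9549/10000
3 3/2 9351/10000
4 2 183/200
DF(0.5y) = 4799/5000 ≈ 0.959800

step 1 [0.5y] zero: DF = P = 4799/5000 ≈ 0.959800
step 2 [1y] zero: DF = P = 9549/10000 ≈ 0.954900
step 3 [1.5y] bond c/2=7/160: DF=(847823/800000 − 7/160·(0.959800+0.954900))/(1+7/160) = 9351/10000 ≈ 0.935100
step 4 [2y] zero: DF = P = 183/200 ≈ 0.915000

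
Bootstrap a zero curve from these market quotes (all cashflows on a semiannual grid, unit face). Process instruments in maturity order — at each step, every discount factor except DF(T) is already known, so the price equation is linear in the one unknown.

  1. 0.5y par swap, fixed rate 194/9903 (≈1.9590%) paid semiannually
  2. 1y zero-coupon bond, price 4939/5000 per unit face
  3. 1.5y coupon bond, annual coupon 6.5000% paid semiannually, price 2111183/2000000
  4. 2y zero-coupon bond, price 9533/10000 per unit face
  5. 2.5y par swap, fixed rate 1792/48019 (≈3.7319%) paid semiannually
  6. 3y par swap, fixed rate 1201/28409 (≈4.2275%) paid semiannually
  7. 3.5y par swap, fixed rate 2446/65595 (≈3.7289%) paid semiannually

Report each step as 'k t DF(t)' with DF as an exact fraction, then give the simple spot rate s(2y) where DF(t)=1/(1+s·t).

step 1 [0.5y] swap r/2=97/9903: DF=(1 − 97/9903·(0))/(1+97/9903) = 9903/10000 ≈ 0.990300
step 2 [1y] zero: DF = P = 4939/5000 ≈ 0.987800
step 3 [1.5y] bond c/2=13/400: DF=(2111183/2000000 − 13/400·(0.990300+0.987800))/(1+13/400) = 9601/10000 ≈ 0.960100
step 4 [2y] zero: DF = P = 9533/10000 ≈ 0.953300
step 5 [2.5y] swap r/2=896/48019: DF=(1 − 896/48019·(0.990300+0.987800+0.960100+0.953300))/(1+896/48019) = 569/625 ≈ 0.910400
step 6 [3y] swap r/2=1201/56818: DF=(1 − 1201/56818·(0.990300+0.987800+0.960100+0.953300+0.910400))/(1+1201/56818) = 8799/10000 ≈ 0.879900
step 7 [3.5y] swap r/2=1223/65595: DF=(1 − 1223/65595·(0.990300+0.987800+0.960100+0.953300+0.910400+0.879900))/(1+1223/65595) = 8777/10000 ≈ 0.877700

1 1/2 9903/10000
2 1 4939/5000
3 3/2 9601/10000
4 2 9533/10000
5 5/2 569/625
6 3 8799/10000
7 7/2 8777/10000
s(2y) = (1/(9533/10000) − 1)/(2) = 467/19066 ≈ 2.4494%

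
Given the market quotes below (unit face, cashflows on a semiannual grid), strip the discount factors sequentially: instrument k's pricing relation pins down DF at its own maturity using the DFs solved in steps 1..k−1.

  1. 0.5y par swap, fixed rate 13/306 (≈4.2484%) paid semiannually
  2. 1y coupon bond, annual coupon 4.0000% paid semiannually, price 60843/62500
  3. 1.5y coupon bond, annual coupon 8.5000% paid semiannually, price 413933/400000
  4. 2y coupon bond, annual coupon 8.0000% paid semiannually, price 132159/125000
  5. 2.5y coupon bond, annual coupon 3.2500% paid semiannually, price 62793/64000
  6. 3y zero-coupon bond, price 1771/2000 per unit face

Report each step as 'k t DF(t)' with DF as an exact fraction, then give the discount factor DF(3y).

step 1 [0.5y] swap r/2=13/612: DF=(1 − 13/612·(0))/(1+13/612) = 612/625 ≈ 0.979200
step 2 [1y] bond c/2=1/50: DF=(60843/62500 − 1/50·(0.979200))/(1+1/50) = 1169/1250 ≈ 0.935200
step 3 [1.5y] bond c/2=17/400: DF=(413933/400000 − 17/400·(0.979200+0.935200))/(1+17/400) = 4573/5000 ≈ 0.914600
step 4 [2y] bond c/2=1/25: DF=(132159/125000 − 1/25·(0.979200+0.935200+0.914600))/(1+1/25) = 4539/5000 ≈ 0.907800
step 5 [2.5y] bond c/2=13/800: DF=(62793/64000 − 13/800·(0.979200+0.935200+0.914600+0.907800))/(1+13/800) = 9057/10000 ≈ 0.905700
step 6 [3y] zero: DF = P = 1771/2000 ≈ 0.885500

1 1/2 612/625
2 1 1169/1250
3 3/2 4573/5000
4 2 4539/5000
5 5/2 9057/10000
6 3 1771/2000
DF(3y) = 1771/2000 ≈ 0.885500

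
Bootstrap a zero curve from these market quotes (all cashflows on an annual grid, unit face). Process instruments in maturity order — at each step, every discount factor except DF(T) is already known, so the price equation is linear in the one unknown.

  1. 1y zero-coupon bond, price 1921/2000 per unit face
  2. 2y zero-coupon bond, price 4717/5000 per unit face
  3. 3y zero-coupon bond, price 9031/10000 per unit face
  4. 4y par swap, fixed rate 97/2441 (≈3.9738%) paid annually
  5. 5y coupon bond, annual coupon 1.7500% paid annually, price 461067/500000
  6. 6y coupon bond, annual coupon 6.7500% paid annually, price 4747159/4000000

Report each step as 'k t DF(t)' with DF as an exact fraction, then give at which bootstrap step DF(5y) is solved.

step 1 [1y] zero: DF = P = 1921/2000 ≈ 0.960500
step 2 [2y] zero: DF = P = 4717/5000 ≈ 0.943400
step 3 [3y] zero: DF = P = 9031/10000 ≈ 0.903100
step 4 [4y] swap r/1=97/2441: DF=(1 − 97/2441·(0.960500+0.943400+0.903100))/(1+97/2441) = 1709/2000 ≈ 0.854500
step 5 [5y] bond c/1=7/400: DF=(461067/500000 − 7/400·(0.960500+0.943400+0.903100+0.854500))/(1+7/400) = 8433/10000 ≈ 0.843300
step 6 [6y] bond c/1=27/400: DF=(4747159/4000000 − 27/400·(0.960500+0.943400+0.903100+0.854500+0.843300))/(1+27/400) = 8269/10000 ≈ 0.826900

1 1 1921/2000
2 2 4717/5000
3 3 9031/10000
4 4 1709/2000
5 5 8433/10000
6 6 8269/10000
DF(5y) is solved at step 5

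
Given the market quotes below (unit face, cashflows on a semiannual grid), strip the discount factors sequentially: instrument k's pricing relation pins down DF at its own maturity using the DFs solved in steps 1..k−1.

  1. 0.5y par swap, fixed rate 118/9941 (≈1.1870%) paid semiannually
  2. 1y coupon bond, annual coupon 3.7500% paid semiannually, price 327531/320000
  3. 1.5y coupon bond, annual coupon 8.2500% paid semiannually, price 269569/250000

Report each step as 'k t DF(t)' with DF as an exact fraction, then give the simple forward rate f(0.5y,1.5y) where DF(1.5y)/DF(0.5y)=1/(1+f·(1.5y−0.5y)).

step 1 [0.5y] swap r/2=59/9941: DF=(1 − 59/9941·(0))/(1+59/9941) = 9941/10000 ≈ 0.994100
step 2 [1y] bond c/2=3/160: DF=(327531/320000 − 3/160·(0.994100))/(1+3/160) = 1233/1250 ≈ 0.986400
step 3 [1.5y] bond c/2=33/800: DF=(269569/250000 − 33/800·(0.994100+0.986400))/(1+33/800) = 9571/10000 ≈ 0.957100

1 1/2 9941/10000
2 1 1233/1250
3 3/2 9571/10000
f(0.5y,1.5y) = ((9941/10000)/(9571/10000) − 1)/(1) = 370/9571 ≈ 3.8658%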